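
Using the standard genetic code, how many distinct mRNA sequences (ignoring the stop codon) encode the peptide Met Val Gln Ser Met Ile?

Met: 1 codon.
Val: 4 codons.
Gln: 2 codons.
Ser: 6 codons.
Met: 1 codon.
Ile: 3 codons.
1 × 4 × 2 × 6 × 1 × 3 = 144.

144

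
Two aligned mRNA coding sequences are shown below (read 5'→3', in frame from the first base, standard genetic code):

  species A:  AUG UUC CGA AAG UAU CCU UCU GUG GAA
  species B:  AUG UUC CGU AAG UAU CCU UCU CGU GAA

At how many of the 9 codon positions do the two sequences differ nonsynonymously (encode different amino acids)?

Codon 1: AUG Met / AUG Met — identical.
Codon 2: UUC Phe / UUC Phe — identical.
Codon 3: CGA Arg / CGU Arg — synonymous.
Codon 4: AAG Lys / AAG Lys — identical.
Codon 5: UAU Tyr / UAU Tyr — identical.
Codon 6: CCU Pro / CCU Pro — identical.
Codon 7: UCU Ser / UCU Ser — identical.
Codon 8: GUG Val / CGU Arg — nonsynonymous.
Codon 9: GAA Glu / GAA Glu — identical.
Nonsynonymous differences: 1.

1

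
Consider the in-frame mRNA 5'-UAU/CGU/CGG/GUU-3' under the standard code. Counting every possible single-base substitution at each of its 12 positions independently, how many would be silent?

Codon 1 (UAU, Tyr): 1 synonymous substitution.
Codon 2 (CGU, Arg): 3 synonymous substitutions.
Codon 3 (CGG, Arg): 4 synonymous substitutions.
Codon 4 (GUU, Val): 3 synonymous substitutions.
Total: 1 + 3 + 4 + 3 = 11.

11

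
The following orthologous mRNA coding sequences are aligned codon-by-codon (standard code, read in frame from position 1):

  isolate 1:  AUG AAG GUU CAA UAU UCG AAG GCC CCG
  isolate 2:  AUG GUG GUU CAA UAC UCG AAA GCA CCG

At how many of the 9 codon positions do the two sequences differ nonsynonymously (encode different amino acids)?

Codon 1: AUG Met / AUG Met — identical.
Codon 2: AAG Lys / GUG Val — nonsynonymous.
Codon 3: GUU Val / GUU Val — identical.
Codon 4: CAA Gln / CAA Gln — identical.
Codon 5: UAU Tyr / UAC Tyr — synonymous.
Codon 6: UCG Ser / UCG Ser — identical.
Codon 7: AAG Lys / AAA Lys — synonymous.
Codon 8: GCC Ala / GCA Ala — synonymous.
Codon 9: CCG Pro / CCG Pro — identical.
Nonsynonymous differences: 1.

1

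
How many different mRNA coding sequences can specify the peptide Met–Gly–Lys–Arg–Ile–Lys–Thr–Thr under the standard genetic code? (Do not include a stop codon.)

Met: 1 codon.
Gly: 4 codons.
Lys: 2 codons.
Arg: 6 codons.
Ile: 3 codons.
Lys: 2 codons.
Thr: 4 codons.
Thr: 4 codons.
1 × 4 × 2 × 6 × 3 × 2 × 4 × 4 = 4608.

4608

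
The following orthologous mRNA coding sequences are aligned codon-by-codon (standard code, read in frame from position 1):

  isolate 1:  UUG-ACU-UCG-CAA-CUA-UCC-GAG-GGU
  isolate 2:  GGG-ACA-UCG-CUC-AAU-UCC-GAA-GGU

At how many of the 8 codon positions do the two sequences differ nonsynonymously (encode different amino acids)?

3

Codon 1: UUG Leu / GGG Gly — nonsynonymous.
Codon 2: ACU Thr / ACA Thr — synonymous.
Codon 3: UCG Ser / UCG Ser — identical.
Codon 4: CAA Gln / CUC Leu — nonsynonymous.
Codon 5: CUA Leu / AAU Asn — nonsynonymous.
Codon 6: UCC Ser / UCC Ser — identical.
Codon 7: GAG Glu / GAA Glu — synonymous.
Codon 8: GGU Gly / GGU Gly — identical.
Nonsynonymous differences: 3.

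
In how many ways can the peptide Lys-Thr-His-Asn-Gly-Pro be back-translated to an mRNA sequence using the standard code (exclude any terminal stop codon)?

Lys: 2 codons.
Thr: 4 codons.
His: 2 codons.
Asn: 2 codons.
Gly: 4 codons.
Pro: 4 codons.
2 × 4 × 2 × 2 × 4 × 4 = 512.

512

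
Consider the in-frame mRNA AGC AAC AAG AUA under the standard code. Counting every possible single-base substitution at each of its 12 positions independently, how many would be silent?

5

Codon 1 (AGC, Ser): 1 synonymous substitution.
Codon 2 (AAC, Asn): 1 synonymous substitution.
Codon 3 (AAG, Lys): 1 synonymous substitution.
Codon 4 (AUA, Ile): 2 synonymous substitutions.
Total: 1 + 1 + 1 + 2 = 5.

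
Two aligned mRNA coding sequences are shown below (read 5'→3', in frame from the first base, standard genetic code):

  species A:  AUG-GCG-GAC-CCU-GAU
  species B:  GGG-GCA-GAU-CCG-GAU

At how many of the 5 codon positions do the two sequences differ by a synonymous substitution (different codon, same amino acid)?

Codon 1: AUG Met / GGG Gly — nonsynonymous.
Codon 2: GCG Ala / GCA Ala — synonymous.
Codon 3: GAC Asp / GAU Asp — synonymous.
Codon 4: CCU Pro / CCG Pro — synonymous.
Codon 5: GAU Asp / GAU Asp — identical.
Synonymous differences: 3.

3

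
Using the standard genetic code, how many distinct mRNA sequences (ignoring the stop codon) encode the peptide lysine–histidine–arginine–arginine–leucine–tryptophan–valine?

Lys: 2 codons.
His: 2 codons.
Arg: 6 codons.
Arg: 6 codons.
Leu: 6 codons.
Trp: 1 codon.
Val: 4 codons.
2 × 2 × 6 × 6 × 6 × 1 × 4 = 3456.

3456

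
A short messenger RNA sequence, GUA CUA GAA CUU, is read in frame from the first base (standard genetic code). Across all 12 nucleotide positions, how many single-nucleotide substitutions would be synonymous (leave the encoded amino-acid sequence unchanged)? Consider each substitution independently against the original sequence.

Codon 1 (GUA, Val): 3 synonymous substitutions.
Codon 2 (CUA, Leu): 4 synonymous substitutions.
Codon 3 (GAA, Glu): 1 synonymous substitution.
Codon 4 (CUU, Leu): 3 synonymous substitutions.
Total: 3 + 4 + 1 + 3 = 11.

11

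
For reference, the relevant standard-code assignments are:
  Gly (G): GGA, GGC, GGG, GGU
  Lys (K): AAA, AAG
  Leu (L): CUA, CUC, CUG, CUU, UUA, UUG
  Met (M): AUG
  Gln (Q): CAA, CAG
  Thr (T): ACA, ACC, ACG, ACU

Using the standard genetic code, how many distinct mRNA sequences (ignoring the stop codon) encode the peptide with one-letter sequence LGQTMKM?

384

Leu: 6 codons.
Gly: 4 codons.
Gln: 2 codons.
Thr: 4 codons.
Met: 1 codon.
Lys: 2 codons.
Met: 1 codon.
6 × 4 × 2 × 4 × 1 × 2 × 1 = 384.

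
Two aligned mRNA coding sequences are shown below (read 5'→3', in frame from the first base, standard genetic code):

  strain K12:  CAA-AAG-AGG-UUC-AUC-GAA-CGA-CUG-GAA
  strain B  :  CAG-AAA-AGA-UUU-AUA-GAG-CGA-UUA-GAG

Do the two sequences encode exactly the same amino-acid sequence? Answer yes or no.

yes

Codon 1: CAA Gln / CAG Gln — synonymous.
Codon 2: AAG Lys / AAA Lys — synonymous.
Codon 3: AGG Arg / AGA Arg — synonymous.
Codon 4: UUC Phe / UUU Phe — synonymous.
Codon 5: AUC Ile / AUA Ile — synonymous.
Codon 6: GAA Glu / GAG Glu — synonymous.
Codon 7: CGA Arg / CGA Arg — identical.
Codon 8: CUG Leu / UUA Leu — synonymous.
Codon 9: GAA Glu / GAG Glu — synonymous.
Nonsynonymous differences: 0 → same protein.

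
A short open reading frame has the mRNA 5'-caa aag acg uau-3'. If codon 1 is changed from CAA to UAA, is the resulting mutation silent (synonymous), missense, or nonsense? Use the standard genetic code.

Position 1 falls in codon 1: CAA → Gln.
After the substitution the codon is UAA → Stop.
The new codon is a stop codon, so this is a nonsense mutation.

nonsense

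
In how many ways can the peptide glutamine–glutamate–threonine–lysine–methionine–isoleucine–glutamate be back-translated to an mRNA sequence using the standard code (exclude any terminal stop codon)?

Gln: 2 codons.
Glu: 2 codons.
Thr: 4 codons.
Lys: 2 codons.
Met: 1 codon.
Ile: 3 codons.
Glu: 2 codons.
2 × 2 × 4 × 2 × 1 × 3 × 2 = 192.

192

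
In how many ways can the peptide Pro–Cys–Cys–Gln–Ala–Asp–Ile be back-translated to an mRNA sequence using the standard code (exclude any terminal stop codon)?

768

Pro: 4 codons.
Cys: 2 codons.
Cys: 2 codons.
Gln: 2 codons.
Ala: 4 codons.
Asp: 2 codons.
Ile: 3 codons.
4 × 2 × 2 × 2 × 4 × 2 × 3 = 768.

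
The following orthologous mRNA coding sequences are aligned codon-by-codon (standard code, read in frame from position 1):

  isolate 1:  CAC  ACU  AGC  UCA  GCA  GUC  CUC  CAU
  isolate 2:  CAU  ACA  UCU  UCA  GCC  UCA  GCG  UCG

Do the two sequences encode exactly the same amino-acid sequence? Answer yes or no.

Codon 1: CAC His / CAU His — synonymous.
Codon 2: ACU Thr / ACA Thr — synonymous.
Codon 3: AGC Ser / UCU Ser — synonymous.
Codon 4: UCA Ser / UCA Ser — identical.
Codon 5: GCA Ala / GCC Ala — synonymous.
Codon 6: GUC Val / UCA Ser — nonsynonymous.
Codon 7: CUC Leu / GCG Ala — nonsynonymous.
Codon 8: CAU His / UCG Ser — nonsynonymous.
Nonsynonymous differences: 3 → different protein.

no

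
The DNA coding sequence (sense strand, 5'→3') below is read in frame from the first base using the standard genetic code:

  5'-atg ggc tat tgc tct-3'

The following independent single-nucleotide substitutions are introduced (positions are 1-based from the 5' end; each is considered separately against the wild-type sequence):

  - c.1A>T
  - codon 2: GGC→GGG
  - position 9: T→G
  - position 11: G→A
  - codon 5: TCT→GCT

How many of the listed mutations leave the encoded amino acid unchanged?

Codon 1: ATG (Met) → TTG (Leu) — missense.
Codon 2: GGC (Gly) → GGG (Gly) — synonymous.
Codon 3: TAT (Tyr) → TAG (Stop) — nonsense.
Codon 4: TGC (Cys) → TAC (Tyr) — missense.
Codon 5: TCT (Ser) → GCT (Ala) — missense.
Synonymous: 1 of 5.

1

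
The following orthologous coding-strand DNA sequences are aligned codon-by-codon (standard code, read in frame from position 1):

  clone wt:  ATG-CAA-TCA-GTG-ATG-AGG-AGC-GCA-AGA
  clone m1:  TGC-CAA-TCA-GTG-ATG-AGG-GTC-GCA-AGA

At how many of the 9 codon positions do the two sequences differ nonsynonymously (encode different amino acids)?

2

Codon 1: ATG Met / TGC Cys — nonsynonymous.
Codon 2: CAA Gln / CAA Gln — identical.
Codon 3: TCA Ser / TCA Ser — identical.
Codon 4: GTG Val / GTG Val — identical.
Codon 5: ATG Met / ATG Met — identical.
Codon 6: AGG Arg / AGG Arg — identical.
Codon 7: AGC Ser / GTC Val — nonsynonymous.
Codon 8: GCA Ala / GCA Ala — identical.
Codon 9: AGA Arg / AGA Arg — identical.
Nonsynonymous differences: 2.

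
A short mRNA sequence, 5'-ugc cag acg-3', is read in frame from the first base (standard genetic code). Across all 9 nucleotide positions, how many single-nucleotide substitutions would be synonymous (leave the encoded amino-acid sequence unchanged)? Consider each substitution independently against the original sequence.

Codon 1 (UGC, Cys): 1 synonymous substitution.
Codon 2 (CAG, Gln): 1 synonymous substitution.
Codon 3 (ACG, Thr): 3 synonymous substitutions.
Total: 1 + 1 + 3 = 5.

5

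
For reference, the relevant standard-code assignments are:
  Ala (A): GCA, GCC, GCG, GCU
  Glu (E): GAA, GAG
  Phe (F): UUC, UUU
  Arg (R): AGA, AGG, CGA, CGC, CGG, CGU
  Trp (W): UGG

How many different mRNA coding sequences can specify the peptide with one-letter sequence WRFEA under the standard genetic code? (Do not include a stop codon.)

Trp: 1 codon.
Arg: 6 codons.
Phe: 2 codons.
Glu: 2 codons.
Ala: 4 codons.
1 × 6 × 2 × 2 × 4 = 96.

96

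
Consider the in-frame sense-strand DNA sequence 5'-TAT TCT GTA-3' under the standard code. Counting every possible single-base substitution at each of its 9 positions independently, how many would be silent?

7

Codon 1 (TAT, Tyr): 1 synonymous substitution.
Codon 2 (TCT, Ser): 3 synonymous substitutions.
Codon 3 (GTA, Val): 3 synonymous substitutions.
Total: 1 + 3 + 3 = 7.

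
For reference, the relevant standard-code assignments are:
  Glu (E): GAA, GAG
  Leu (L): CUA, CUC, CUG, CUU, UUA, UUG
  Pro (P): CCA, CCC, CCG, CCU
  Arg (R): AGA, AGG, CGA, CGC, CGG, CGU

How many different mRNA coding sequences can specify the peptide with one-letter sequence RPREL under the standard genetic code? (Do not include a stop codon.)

1728

Arg: 6 codons.
Pro: 4 codons.
Arg: 6 codons.
Glu: 2 codons.
Leu: 6 codons.
6 × 4 × 6 × 2 × 6 = 1728.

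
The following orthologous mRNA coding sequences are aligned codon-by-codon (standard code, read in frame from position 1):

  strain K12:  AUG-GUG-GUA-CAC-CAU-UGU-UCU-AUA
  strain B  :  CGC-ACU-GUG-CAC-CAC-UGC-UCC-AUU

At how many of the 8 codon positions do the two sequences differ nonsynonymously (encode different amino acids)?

2

Codon 1: AUG Met / CGC Arg — nonsynonymous.
Codon 2: GUG Val / ACU Thr — nonsynonymous.
Codon 3: GUA Val / GUG Val — synonymous.
Codon 4: CAC His / CAC His — identical.
Codon 5: CAU His / CAC His — synonymous.
Codon 6: UGU Cys / UGC Cys — synonymous.
Codon 7: UCU Ser / UCC Ser — synonymous.
Codon 8: AUA Ile / AUU Ile — synonymous.
Nonsynonymous differences: 2.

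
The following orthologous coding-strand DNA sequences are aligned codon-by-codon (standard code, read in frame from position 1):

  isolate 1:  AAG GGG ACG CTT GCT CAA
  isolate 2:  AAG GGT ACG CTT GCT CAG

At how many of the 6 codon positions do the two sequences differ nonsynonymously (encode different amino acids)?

0

Codon 1: AAG Lys / AAG Lys — identical.
Codon 2: GGG Gly / GGT Gly — synonymous.
Codon 3: ACG Thr / ACG Thr — identical.
Codon 4: CTT Leu / CTT Leu — identical.
Codon 5: GCT Ala / GCT Ala — identical.
Codon 6: CAA Gln / CAG Gln — synonymous.
Nonsynonymous differences: 0.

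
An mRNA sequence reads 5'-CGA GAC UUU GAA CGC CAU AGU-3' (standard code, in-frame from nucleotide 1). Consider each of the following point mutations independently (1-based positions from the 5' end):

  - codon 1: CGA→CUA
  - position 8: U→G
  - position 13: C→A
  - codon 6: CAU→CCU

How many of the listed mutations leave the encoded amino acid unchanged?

0

Codon 1: CGA (Arg) → CUA (Leu) — missense.
Codon 3: UUU (Phe) → UGU (Cys) — missense.
Codon 5: CGC (Arg) → AGC (Ser) — missense.
Codon 6: CAU (His) → CCU (Pro) — missense.
Synonymous: 0 of 4.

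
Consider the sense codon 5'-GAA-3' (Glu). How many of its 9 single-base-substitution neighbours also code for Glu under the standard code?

Position 1: none → 0 synonymous.
Position 2: none → 0 synonymous.
Position 3: GAG → 1 synonymous.
Total: 0 + 0 + 1 = 1.

1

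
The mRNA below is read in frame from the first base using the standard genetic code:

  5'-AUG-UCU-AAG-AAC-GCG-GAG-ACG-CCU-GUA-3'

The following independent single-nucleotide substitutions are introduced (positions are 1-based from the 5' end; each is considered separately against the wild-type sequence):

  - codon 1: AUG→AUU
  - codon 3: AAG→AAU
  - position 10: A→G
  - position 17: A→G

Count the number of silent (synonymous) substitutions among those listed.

0

Codon 1: AUG (Met) → AUU (Ile) — missense.
Codon 3: AAG (Lys) → AAU (Asn) — missense.
Codon 4: AAC (Asn) → GAC (Asp) — missense.
Codon 6: GAG (Glu) → GGG (Gly) — missense.
Synonymous: 0 of 4.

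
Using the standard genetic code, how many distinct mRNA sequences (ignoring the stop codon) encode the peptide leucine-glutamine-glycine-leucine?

Leu: 6 codons.
Gln: 2 codons.
Gly: 4 codons.
Leu: 6 codons.
6 × 2 × 4 × 6 = 288.

288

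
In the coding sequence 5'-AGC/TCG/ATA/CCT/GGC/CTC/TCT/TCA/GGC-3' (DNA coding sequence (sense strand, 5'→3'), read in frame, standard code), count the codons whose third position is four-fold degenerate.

7

Codon 1 AGC (Ser): third position 2-fold.
Codon 2 TCG (Ser): third position 4-fold.
Codon 3 ATA (Ile): third position 3-fold.
Codon 4 CCT (Pro): third position 4-fold.
Codon 5 GGC (Gly): third position 4-fold.
Codon 6 CTC (Leu): third position 4-fold.
Codon 7 TCT (Ser): third position 4-fold.
Codon 8 TCA (Ser): third position 4-fold.
Codon 9 GGC (Gly): third position 4-fold.
Four-fold degenerate third positions: 7.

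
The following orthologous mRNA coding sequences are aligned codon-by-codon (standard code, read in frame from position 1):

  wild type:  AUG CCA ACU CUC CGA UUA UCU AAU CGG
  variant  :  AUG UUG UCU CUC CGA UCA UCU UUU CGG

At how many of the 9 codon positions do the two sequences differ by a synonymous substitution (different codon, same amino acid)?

Codon 1: AUG Met / AUG Met — identical.
Codon 2: CCA Pro / UUG Leu — nonsynonymous.
Codon 3: ACU Thr / UCU Ser — nonsynonymous.
Codon 4: CUC Leu / CUC Leu — identical.
Codon 5: CGA Arg / CGA Arg — identical.
Codon 6: UUA Leu / UCA Ser — nonsynonymous.
Codon 7: UCU Ser / UCU Ser — identical.
Codon 8: AAU Asn / UUU Phe — nonsynonymous.
Codon 9: CGG Arg / CGG Arg — identical.
Synonymous differences: 0.

0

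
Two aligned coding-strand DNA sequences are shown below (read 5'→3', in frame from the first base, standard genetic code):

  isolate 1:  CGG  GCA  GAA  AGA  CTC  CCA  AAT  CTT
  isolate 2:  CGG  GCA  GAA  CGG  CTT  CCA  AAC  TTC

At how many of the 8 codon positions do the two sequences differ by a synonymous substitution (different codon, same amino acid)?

3

Codon 1: CGG Arg / CGG Arg — identical.
Codon 2: GCA Ala / GCA Ala — identical.
Codon 3: GAA Glu / GAA Glu — identical.
Codon 4: AGA Arg / CGG Arg — synonymous.
Codon 5: CTC Leu / CTT Leu — synonymous.
Codon 6: CCA Pro / CCA Pro — identical.
Codon 7: AAT Asn / AAC Asn — synonymous.
Codon 8: CTT Leu / TTC Phe — nonsynonymous.
Synonymous differences: 3.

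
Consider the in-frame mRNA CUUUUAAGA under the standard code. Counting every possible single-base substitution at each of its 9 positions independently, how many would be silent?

Codon 1 (CUU, Leu): 3 synonymous substitutions.
Codon 2 (UUA, Leu): 2 synonymous substitutions.
Codon 3 (AGA, Arg): 2 synonymous substitutions.
Total: 3 + 2 + 2 = 7.

7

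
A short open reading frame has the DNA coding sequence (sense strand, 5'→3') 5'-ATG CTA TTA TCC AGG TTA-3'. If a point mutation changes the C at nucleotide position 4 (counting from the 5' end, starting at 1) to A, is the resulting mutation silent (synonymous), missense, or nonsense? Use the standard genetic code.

Position 4 falls in codon 2: CTA → Leu.
After the substitution the codon is ATA → Ile.
Leu ≠ Ile, so this is a missense mutation.

missense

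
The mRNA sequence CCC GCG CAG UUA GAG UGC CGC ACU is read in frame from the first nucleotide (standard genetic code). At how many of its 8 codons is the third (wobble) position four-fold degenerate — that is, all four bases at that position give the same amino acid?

Codon 1 CCC (Pro): third position 4-fold.
Codon 2 GCG (Ala): third position 4-fold.
Codon 3 CAG (Gln): third position 2-fold.
Codon 4 UUA (Leu): third position 2-fold.
Codon 5 GAG (Glu): third position 2-fold.
Codon 6 UGC (Cys): third position 2-fold.
Codon 7 CGC (Arg): third position 4-fold.
Codon 8 ACU (Thr): third position 4-fold.
Four-fold degenerate third positions: 4.

4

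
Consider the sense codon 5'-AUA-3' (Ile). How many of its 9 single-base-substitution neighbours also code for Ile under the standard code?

Position 1: none → 0 synonymous.
Position 2: none → 0 synonymous.
Position 3: AUU, AUC → 2 synonymous.
Total: 0 + 0 + 2 = 2.

2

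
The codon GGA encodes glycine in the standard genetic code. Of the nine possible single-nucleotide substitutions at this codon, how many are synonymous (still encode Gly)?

Position 1: none → 0 synonymous.
Position 2: none → 0 synonymous.
Position 3: GGU, GGC, GGG → 3 synonymous.
Total: 0 + 0 + 3 = 3.

3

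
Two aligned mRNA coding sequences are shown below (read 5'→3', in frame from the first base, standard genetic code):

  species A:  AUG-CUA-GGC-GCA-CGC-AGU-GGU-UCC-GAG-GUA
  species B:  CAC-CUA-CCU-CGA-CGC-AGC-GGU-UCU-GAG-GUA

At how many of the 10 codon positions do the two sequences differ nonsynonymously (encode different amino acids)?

3

Codon 1: AUG Met / CAC His — nonsynonymous.
Codon 2: CUA Leu / CUA Leu — identical.
Codon 3: GGC Gly / CCU Pro — nonsynonymous.
Codon 4: GCA Ala / CGA Arg — nonsynonymous.
Codon 5: CGC Arg / CGC Arg — identical.
Codon 6: AGU Ser / AGC Ser — synonymous.
Codon 7: GGU Gly / GGU Gly — identical.
Codon 8: UCC Ser / UCU Ser — synonymous.
Codon 9: GAG Glu / GAG Glu — identical.
Codon 10: GUA Val / GUA Val — identical.
Nonsynonymous differences: 3.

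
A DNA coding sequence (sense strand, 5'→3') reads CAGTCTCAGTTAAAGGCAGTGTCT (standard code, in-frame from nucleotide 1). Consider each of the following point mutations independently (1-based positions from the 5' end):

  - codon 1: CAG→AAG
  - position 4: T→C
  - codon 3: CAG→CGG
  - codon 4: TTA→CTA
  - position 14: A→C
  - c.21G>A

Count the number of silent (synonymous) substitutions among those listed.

2

Codon 1: CAG (Gln) → AAG (Lys) — missense.
Codon 2: TCT (Ser) → CCT (Pro) — missense.
Codon 3: CAG (Gln) → CGG (Arg) — missense.
Codon 4: TTA (Leu) → CTA (Leu) — synonymous.
Codon 5: AAG (Lys) → ACG (Thr) — missense.
Codon 7: GTG (Val) → GTA (Val) — synonymous.
Synonymous: 2 of 6.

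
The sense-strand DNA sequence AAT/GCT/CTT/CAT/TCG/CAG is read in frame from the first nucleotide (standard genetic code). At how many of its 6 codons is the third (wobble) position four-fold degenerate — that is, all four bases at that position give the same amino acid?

Codon 1 AAT (Asn): third position 2-fold.
Codon 2 GCT (Ala): third position 4-fold.
Codon 3 CTT (Leu): third position 4-fold.
Codon 4 CAT (His): third position 2-fold.
Codon 5 TCG (Ser): third position 4-fold.
Codon 6 CAG (Gln): third position 2-fold.
Four-fold degenerate third positions: 3.

3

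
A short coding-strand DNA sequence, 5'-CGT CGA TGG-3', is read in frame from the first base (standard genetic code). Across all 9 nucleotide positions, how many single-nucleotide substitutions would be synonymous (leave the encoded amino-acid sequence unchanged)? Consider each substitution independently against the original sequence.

Codon 1 (CGT, Arg): 3 synonymous substitutions.
Codon 2 (CGA, Arg): 4 synonymous substitutions.
Codon 3 (TGG, Trp): 0 synonymous substitutions.
Total: 3 + 4 + 0 = 7.

7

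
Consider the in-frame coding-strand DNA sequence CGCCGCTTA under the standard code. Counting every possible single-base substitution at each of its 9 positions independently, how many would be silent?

8

Codon 1 (CGC, Arg): 3 synonymous substitutions.
Codon 2 (CGC, Arg): 3 synonymous substitutions.
Codon 3 (TTA, Leu): 2 synonymous substitutions.
Total: 3 + 3 + 2 = 8.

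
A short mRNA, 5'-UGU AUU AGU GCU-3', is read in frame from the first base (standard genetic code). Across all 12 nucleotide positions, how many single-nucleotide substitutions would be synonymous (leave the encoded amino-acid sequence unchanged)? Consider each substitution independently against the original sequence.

7

Codon 1 (UGU, Cys): 1 synonymous substitution.
Codon 2 (AUU, Ile): 2 synonymous substitutions.
Codon 3 (AGU, Ser): 1 synonymous substitution.
Codon 4 (GCU, Ala): 3 synonymous substitutions.
Total: 1 + 2 + 1 + 3 = 7.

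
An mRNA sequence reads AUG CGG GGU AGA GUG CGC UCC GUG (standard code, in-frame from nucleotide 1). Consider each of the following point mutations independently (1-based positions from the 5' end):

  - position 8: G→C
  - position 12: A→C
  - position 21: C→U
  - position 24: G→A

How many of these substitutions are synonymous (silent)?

2

Codon 3: GGU (Gly) → GCU (Ala) — missense.
Codon 4: AGA (Arg) → AGC (Ser) — missense.
Codon 7: UCC (Ser) → UCU (Ser) — synonymous.
Codon 8: GUG (Val) → GUA (Val) — synonymous.
Synonymous: 2 of 4.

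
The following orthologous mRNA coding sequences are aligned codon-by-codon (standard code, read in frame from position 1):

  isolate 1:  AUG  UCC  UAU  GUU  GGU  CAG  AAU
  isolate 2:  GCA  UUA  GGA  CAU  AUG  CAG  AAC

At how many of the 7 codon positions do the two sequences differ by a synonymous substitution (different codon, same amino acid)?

Codon 1: AUG Met / GCA Ala — nonsynonymous.
Codon 2: UCC Ser / UUA Leu — nonsynonymous.
Codon 3: UAU Tyr / GGA Gly — nonsynonymous.
Codon 4: GUU Val / CAU His — nonsynonymous.
Codon 5: GGU Gly / AUG Met — nonsynonymous.
Codon 6: CAG Gln / CAG Gln — identical.
Codon 7: AAU Asn / AAC Asn — synonymous.
Synonymous differences: 1.

1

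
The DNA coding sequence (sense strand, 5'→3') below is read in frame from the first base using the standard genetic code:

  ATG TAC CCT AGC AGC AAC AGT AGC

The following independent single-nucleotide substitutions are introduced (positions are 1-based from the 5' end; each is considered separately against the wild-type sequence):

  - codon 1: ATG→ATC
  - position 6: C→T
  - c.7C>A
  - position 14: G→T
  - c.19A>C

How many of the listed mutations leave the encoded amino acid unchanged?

1

Codon 1: ATG (Met) → ATC (Ile) — missense.
Codon 2: TAC (Tyr) → TAT (Tyr) — synonymous.
Codon 3: CCT (Pro) → ACT (Thr) — missense.
Codon 5: AGC (Ser) → ATC (Ile) — missense.
Codon 7: AGT (Ser) → CGT (Arg) — missense.
Synonymous: 1 of 5.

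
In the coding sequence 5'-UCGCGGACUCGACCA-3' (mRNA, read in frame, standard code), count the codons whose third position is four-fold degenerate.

Codon 1 UCG (Ser): third position 4-fold.
Codon 2 CGG (Arg): third position 4-fold.
Codon 3 ACU (Thr): third position 4-fold.
Codon 4 CGA (Arg): third position 4-fold.
Codon 5 CCA (Pro): third position 4-fold.
Four-fold degenerate third positions: 5.

5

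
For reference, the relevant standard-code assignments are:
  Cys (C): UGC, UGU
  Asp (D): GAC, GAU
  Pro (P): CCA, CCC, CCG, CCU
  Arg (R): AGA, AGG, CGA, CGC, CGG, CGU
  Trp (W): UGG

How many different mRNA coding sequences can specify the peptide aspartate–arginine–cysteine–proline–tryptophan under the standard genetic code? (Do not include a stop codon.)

96

Asp: 2 codons.
Arg: 6 codons.
Cys: 2 codons.
Pro: 4 codons.
Trp: 1 codon.
2 × 6 × 2 × 4 × 1 = 96.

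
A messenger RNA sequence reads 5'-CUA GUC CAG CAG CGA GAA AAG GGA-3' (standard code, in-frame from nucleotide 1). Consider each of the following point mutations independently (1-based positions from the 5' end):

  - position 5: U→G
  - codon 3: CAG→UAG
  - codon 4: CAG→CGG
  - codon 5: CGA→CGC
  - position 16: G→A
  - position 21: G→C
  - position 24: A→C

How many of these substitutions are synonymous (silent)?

2

Codon 2: GUC (Val) → GGC (Gly) — missense.
Codon 3: CAG (Gln) → UAG (Stop) — nonsense.
Codon 4: CAG (Gln) → CGG (Arg) — missense.
Codon 5: CGA (Arg) → CGC (Arg) — synonymous.
Codon 6: GAA (Glu) → AAA (Lys) — missense.
Codon 7: AAG (Lys) → AAC (Asn) — missense.
Codon 8: GGA (Gly) → GGC (Gly) — synonymous.
Synonymous: 2 of 7.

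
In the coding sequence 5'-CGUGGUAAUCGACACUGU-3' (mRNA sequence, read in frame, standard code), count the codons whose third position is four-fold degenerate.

3

Codon 1 CGU (Arg): third position 4-fold.
Codon 2 GGU (Gly): third position 4-fold.
Codon 3 AAU (Asn): third position 2-fold.
Codon 4 CGA (Arg): third position 4-fold.
Codon 5 CAC (His): third position 2-fold.
Codon 6 UGU (Cys): third position 2-fold.
Four-fold degenerate third positions: 3.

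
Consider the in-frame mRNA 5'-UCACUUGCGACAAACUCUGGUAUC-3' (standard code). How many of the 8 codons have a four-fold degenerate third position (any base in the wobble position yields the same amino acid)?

6

Codon 1 UCA (Ser): third position 4-fold.
Codon 2 CUU (Leu): third position 4-fold.
Codon 3 GCG (Ala): third position 4-fold.
Codon 4 ACA (Thr): third position 4-fold.
Codon 5 AAC (Asn): third position 2-fold.
Codon 6 UCU (Ser): third position 4-fold.
Codon 7 GGU (Gly): third position 4-fold.
Codon 8 AUC (Ile): third position 3-fold.
Four-fold degenerate third positions: 6.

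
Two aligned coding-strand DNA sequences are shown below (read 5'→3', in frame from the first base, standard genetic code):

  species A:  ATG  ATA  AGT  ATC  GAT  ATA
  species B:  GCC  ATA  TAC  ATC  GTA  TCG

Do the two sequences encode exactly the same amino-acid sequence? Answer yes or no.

Codon 1: ATG Met / GCC Ala — nonsynonymous.
Codon 2: ATA Ile / ATA Ile — identical.
Codon 3: AGT Ser / TAC Tyr — nonsynonymous.
Codon 4: ATC Ile / ATC Ile — identical.
Codon 5: GAT Asp / GTA Val — nonsynonymous.
Codon 6: ATA Ile / TCG Ser — nonsynonymous.
Nonsynonymous differences: 4 → different protein.

no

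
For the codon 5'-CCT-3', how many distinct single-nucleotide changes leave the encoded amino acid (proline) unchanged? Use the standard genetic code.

Position 1: none → 0 synonymous.
Position 2: none → 0 synonymous.
Position 3: CCC, CCA, CCG → 3 synonymous.
Total: 0 + 0 + 3 = 3.

3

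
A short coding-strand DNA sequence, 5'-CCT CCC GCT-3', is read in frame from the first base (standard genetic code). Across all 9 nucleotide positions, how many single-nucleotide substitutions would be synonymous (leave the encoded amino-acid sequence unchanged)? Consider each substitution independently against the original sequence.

Codon 1 (CCT, Pro): 3 synonymous substitutions.
Codon 2 (CCC, Pro): 3 synonymous substitutions.
Codon 3 (GCT, Ala): 3 synonymous substitutions.
Total: 3 + 3 + 3 = 9.

9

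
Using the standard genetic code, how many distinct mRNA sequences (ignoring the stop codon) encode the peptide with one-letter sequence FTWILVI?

1728

Phe: 2 codons.
Thr: 4 codons.
Trp: 1 codon.
Ile: 3 codons.
Leu: 6 codons.
Val: 4 codons.
Ile: 3 codons.
2 × 4 × 1 × 3 × 6 × 4 × 3 = 1728.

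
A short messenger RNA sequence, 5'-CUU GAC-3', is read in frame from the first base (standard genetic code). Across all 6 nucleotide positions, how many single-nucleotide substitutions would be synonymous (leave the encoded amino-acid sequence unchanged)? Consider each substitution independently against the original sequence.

Codon 1 (CUU, Leu): 3 synonymous substitutions.
Codon 2 (GAC, Asp): 1 synonymous substitution.
Total: 3 + 1 = 4.

4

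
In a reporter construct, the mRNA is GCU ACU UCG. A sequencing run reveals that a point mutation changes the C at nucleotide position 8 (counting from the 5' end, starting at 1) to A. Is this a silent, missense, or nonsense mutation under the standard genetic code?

nonsense

Position 8 falls in codon 3: UCG → Ser.
After the substitution the codon is UAG → Stop.
The new codon is a stop codon, so this is a nonsense mutation.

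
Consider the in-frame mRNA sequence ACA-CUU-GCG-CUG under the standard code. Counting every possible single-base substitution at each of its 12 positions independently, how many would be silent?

Codon 1 (ACA, Thr): 3 synonymous substitutions.
Codon 2 (CUU, Leu): 3 synonymous substitutions.
Codon 3 (GCG, Ala): 3 synonymous substitutions.
Codon 4 (CUG, Leu): 4 synonymous substitutions.
Total: 3 + 3 + 3 + 4 = 13.

13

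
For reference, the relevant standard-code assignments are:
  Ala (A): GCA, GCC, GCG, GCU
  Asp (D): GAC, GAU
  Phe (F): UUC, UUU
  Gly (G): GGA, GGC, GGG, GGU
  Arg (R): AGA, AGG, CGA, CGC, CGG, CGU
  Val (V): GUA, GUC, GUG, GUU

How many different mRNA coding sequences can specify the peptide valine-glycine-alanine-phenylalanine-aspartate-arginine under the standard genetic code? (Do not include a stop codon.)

1536

Val: 4 codons.
Gly: 4 codons.
Ala: 4 codons.
Phe: 2 codons.
Asp: 2 codons.
Arg: 6 codons.
4 × 4 × 4 × 2 × 2 × 6 = 1536.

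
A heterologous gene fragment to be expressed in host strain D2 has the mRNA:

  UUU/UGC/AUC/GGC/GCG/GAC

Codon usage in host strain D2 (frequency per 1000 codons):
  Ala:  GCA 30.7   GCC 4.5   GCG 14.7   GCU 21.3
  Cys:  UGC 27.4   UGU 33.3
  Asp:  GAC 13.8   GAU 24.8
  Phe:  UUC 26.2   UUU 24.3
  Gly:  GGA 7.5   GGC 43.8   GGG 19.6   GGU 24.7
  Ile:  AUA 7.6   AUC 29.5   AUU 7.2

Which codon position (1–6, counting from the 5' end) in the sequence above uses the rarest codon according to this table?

6

Codon 1 UUU (Phe): 24.3 per 1000.
Codon 2 UGC (Cys): 27.4 per 1000.
Codon 3 AUC (Ile): 29.5 per 1000.
Codon 4 GGC (Gly): 43.8 per 1000.
Codon 5 GCG (Ala): 14.7 per 1000.
Codon 6 GAC (Asp): 13.8 per 1000.
Lowest frequency is 13.8 at codon 6.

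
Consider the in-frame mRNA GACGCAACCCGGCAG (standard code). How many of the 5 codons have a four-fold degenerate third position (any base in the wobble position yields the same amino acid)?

Codon 1 GAC (Asp): third position 2-fold.
Codon 2 GCA (Ala): third position 4-fold.
Codon 3 ACC (Thr): third position 4-fold.
Codon 4 CGG (Arg): third position 4-fold.
Codon 5 CAG (Gln): third position 2-fold.
Four-fold degenerate third positions: 3.

3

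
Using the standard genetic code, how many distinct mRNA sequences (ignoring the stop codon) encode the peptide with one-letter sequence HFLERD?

576

His: 2 codons.
Phe: 2 codons.
Leu: 6 codons.
Glu: 2 codons.
Arg: 6 codons.
Asp: 2 codons.
2 × 2 × 6 × 2 × 6 × 2 = 576.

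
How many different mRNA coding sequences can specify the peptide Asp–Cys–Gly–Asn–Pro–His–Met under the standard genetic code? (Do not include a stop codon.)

Asp: 2 codons.
Cys: 2 codons.
Gly: 4 codons.
Asn: 2 codons.
Pro: 4 codons.
His: 2 codons.
Met: 1 codon.
2 × 2 × 4 × 2 × 4 × 2 × 1 = 256.

256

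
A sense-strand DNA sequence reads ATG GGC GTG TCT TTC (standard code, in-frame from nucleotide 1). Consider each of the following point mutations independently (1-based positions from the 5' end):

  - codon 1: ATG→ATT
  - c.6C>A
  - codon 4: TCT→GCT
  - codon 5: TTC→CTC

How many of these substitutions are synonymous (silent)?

1

Codon 1: ATG (Met) → ATT (Ile) — missense.
Codon 2: GGC (Gly) → GGA (Gly) — synonymous.
Codon 4: TCT (Ser) → GCT (Ala) — missense.
Codon 5: TTC (Phe) → CTC (Leu) — missense.
Synonymous: 1 of 4.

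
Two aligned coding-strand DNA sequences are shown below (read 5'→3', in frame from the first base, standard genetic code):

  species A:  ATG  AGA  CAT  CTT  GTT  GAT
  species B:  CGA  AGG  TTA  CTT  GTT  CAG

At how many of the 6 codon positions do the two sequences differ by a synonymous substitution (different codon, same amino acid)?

Codon 1: ATG Met / CGA Arg — nonsynonymous.
Codon 2: AGA Arg / AGG Arg — synonymous.
Codon 3: CAT His / TTA Leu — nonsynonymous.
Codon 4: CTT Leu / CTT Leu — identical.
Codon 5: GTT Val / GTT Val — identical.
Codon 6: GAT Asp / CAG Gln — nonsynonymous.
Synonymous differences: 1.

1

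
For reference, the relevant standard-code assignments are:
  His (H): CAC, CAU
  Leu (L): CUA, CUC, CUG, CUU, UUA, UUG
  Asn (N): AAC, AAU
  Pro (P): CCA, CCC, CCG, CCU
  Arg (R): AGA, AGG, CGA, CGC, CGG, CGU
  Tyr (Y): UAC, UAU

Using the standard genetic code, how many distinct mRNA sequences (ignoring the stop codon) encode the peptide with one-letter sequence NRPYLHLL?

41472

Asn: 2 codons.
Arg: 6 codons.
Pro: 4 codons.
Tyr: 2 codons.
Leu: 6 codons.
His: 2 codons.
Leu: 6 codons.
Leu: 6 codons.
2 × 6 × 4 × 2 × 6 × 2 × 6 × 6 = 41472.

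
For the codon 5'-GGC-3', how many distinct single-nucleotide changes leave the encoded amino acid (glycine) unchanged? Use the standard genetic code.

3

Position 1: none → 0 synonymous.
Position 2: none → 0 synonymous.
Position 3: GGU, GGA, GGG → 3 synonymous.
Total: 0 + 0 + 3 = 3.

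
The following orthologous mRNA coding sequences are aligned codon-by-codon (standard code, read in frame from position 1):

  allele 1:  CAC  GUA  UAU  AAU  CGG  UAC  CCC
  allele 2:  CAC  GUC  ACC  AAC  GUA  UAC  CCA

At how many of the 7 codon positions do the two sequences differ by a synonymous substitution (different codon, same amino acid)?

Codon 1: CAC His / CAC His — identical.
Codon 2: GUA Val / GUC Val — synonymous.
Codon 3: UAU Tyr / ACC Thr — nonsynonymous.
Codon 4: AAU Asn / AAC Asn — synonymous.
Codon 5: CGG Arg / GUA Val — nonsynonymous.
Codon 6: UAC Tyr / UAC Tyr — identical.
Codon 7: CCC Pro / CCA Pro — synonymous.
Synonymous differences: 3.

3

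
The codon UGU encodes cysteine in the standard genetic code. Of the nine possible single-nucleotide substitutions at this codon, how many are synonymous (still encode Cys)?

Position 1: none → 0 synonymous.
Position 2: none → 0 synonymous.
Position 3: UGC → 1 synonymous.
Total: 0 + 0 + 1 = 1.

1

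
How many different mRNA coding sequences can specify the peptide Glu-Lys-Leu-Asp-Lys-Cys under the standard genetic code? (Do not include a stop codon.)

192

Glu: 2 codons.
Lys: 2 codons.
Leu: 6 codons.
Asp: 2 codons.
Lys: 2 codons.
Cys: 2 codons.
2 × 2 × 6 × 2 × 2 × 2 = 192.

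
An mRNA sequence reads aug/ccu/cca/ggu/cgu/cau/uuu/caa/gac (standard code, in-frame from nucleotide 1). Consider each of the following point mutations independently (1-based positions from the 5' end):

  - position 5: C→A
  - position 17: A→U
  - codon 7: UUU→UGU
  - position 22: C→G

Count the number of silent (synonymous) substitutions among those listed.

Codon 2: CCU (Pro) → CAU (His) — missense.
Codon 6: CAU (His) → CUU (Leu) — missense.
Codon 7: UUU (Phe) → UGU (Cys) — missense.
Codon 8: CAA (Gln) → GAA (Glu) — missense.
Synonymous: 0 of 4.

0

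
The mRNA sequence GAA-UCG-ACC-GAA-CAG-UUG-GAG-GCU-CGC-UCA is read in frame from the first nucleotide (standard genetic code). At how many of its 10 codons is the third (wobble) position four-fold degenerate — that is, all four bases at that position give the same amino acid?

5

Codon 1 GAA (Glu): third position 2-fold.
Codon 2 UCG (Ser): third position 4-fold.
Codon 3 ACC (Thr): third position 4-fold.
Codon 4 GAA (Glu): third position 2-fold.
Codon 5 CAG (Gln): third position 2-fold.
Codon 6 UUG (Leu): third position 2-fold.
Codon 7 GAG (Glu): third position 2-fold.
Codon 8 GCU (Ala): third position 4-fold.
Codon 9 CGC (Arg): third position 4-fold.
Codon 10 UCA (Ser): third position 4-fold.
Four-fold degenerate third positions: 5.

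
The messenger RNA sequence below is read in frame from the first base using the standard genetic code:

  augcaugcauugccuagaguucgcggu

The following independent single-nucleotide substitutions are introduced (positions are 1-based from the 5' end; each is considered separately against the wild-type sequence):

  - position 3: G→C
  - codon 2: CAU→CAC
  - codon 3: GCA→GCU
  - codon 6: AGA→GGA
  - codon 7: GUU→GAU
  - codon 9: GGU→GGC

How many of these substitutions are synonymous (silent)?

Codon 1: AUG (Met) → AUC (Ile) — missense.
Codon 2: CAU (His) → CAC (His) — synonymous.
Codon 3: GCA (Ala) → GCU (Ala) — synonymous.
Codon 6: AGA (Arg) → GGA (Gly) — missense.
Codon 7: GUU (Val) → GAU (Asp) — missense.
Codon 9: GGU (Gly) → GGC (Gly) — synonymous.
Synonymous: 3 of 6.

3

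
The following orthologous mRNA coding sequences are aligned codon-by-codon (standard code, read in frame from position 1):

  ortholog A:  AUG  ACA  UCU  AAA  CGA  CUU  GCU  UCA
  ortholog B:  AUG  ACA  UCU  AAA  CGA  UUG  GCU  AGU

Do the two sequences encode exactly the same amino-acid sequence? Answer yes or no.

Codon 1: AUG Met / AUG Met — identical.
Codon 2: ACA Thr / ACA Thr — identical.
Codon 3: UCU Ser / UCU Ser — identical.
Codon 4: AAA Lys / AAA Lys — identical.
Codon 5: CGA Arg / CGA Arg — identical.
Codon 6: CUU Leu / UUG Leu — synonymous.
Codon 7: GCU Ala / GCU Ala — identical.
Codon 8: UCA Ser / AGU Ser — synonymous.
Nonsynonymous differences: 0 → same protein.

yes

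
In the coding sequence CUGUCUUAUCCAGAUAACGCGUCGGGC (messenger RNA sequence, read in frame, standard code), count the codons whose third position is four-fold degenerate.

6

Codon 1 CUG (Leu): third position 4-fold.
Codon 2 UCU (Ser): third position 4-fold.
Codon 3 UAU (Tyr): third position 2-fold.
Codon 4 CCA (Pro): third position 4-fold.
Codon 5 GAU (Asp): third position 2-fold.
Codon 6 AAC (Asn): third position 2-fold.
Codon 7 GCG (Ala): third position 4-fold.
Codon 8 UCG (Ser): third position 4-fold.
Codon 9 GGC (Gly): third position 4-fold.
Four-fold degenerate third positions: 6.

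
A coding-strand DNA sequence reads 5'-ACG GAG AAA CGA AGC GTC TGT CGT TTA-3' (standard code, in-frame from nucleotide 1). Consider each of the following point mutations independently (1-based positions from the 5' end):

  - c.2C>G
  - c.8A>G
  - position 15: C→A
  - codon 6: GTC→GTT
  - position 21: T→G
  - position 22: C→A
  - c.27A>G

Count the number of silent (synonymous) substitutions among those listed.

Codon 1: ACG (Thr) → AGG (Arg) — missense.
Codon 3: AAA (Lys) → AGA (Arg) — missense.
Codon 5: AGC (Ser) → AGA (Arg) — missense.
Codon 6: GTC (Val) → GTT (Val) — synonymous.
Codon 7: TGT (Cys) → TGG (Trp) — missense.
Codon 8: CGT (Arg) → AGT (Ser) — missense.
Codon 9: TTA (Leu) → TTG (Leu) — synonymous.
Synonymous: 2 of 7.

2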